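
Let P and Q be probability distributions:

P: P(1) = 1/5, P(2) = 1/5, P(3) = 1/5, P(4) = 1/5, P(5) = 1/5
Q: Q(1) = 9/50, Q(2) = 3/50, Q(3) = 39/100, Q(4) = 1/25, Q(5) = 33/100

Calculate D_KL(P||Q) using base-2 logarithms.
0.5050 bits

D_KL(P||Q) = Σ P(x) log₂(P(x)/Q(x))

Computing term by term:
  P(1)·log₂(P(1)/Q(1)) = (1/5)·log₂((1/5)/(9/50)) = 0.03040
  P(2)·log₂(P(2)/Q(2)) = (1/5)·log₂((1/5)/(3/50)) = 0.34739
  P(3)·log₂(P(3)/Q(3)) = (1/5)·log₂((1/5)/(39/100)) = -0.19269
  P(4)·log₂(P(4)/Q(4)) = (1/5)·log₂((1/5)/(1/25)) = 0.46439
  P(5)·log₂(P(5)/Q(5)) = (1/5)·log₂((1/5)/(33/100)) = -0.14449

D_KL(P||Q) = 0.03040 + 0.34739 - 0.19269 + 0.46439 - 0.14449 = 0.50500 ≈ 0.5050 bits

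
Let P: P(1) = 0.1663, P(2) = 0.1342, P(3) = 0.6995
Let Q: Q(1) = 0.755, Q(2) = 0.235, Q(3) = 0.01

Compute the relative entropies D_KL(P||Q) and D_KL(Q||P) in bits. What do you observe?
D_KL(P||Q) = 3.8153 bits, D_KL(Q||P) = 1.7766 bits. The two directions give different values (D_KL(P||Q) exceeds D_KL(Q||P) by 2.0387 bits): KL divergence is asymmetric.

D_KL(P||Q) = Σ P(x) log₂(P(x)/Q(x))

Computing term by term:
  P(1)·log₂(P(1)/Q(1)) = 0.1663·log₂(0.1663/0.755) = -0.36298
  P(2)·log₂(P(2)/Q(2)) = 0.1342·log₂(0.1342/0.235) = -0.10847
  P(3)·log₂(P(3)/Q(3)) = 0.6995·log₂(0.6995/0.01) = 4.28671

D_KL(P||Q) = -0.36298 - 0.10847 + 4.28671 = 3.81526 ≈ 3.8153 bits

D_KL(Q||P) = Σ Q(x) log₂(Q(x)/P(x))

Computing term by term:
  Q(1)·log₂(Q(1)/P(1)) = 0.755·log₂(0.755/0.1663) = 1.64793
  Q(2)·log₂(Q(2)/P(2)) = 0.235·log₂(0.235/0.1342) = 0.18994
  Q(3)·log₂(Q(3)/P(3)) = 0.01·log₂(0.01/0.6995) = -0.06128

D_KL(Q||P) = 1.64793 + 0.18994 - 0.06128 = 1.77659 ≈ 1.7766 bits

These are NOT equal (difference: 2.0387 bits). KL divergence is asymmetric: D_KL(P||Q) ≠ D_KL(Q||P) in general.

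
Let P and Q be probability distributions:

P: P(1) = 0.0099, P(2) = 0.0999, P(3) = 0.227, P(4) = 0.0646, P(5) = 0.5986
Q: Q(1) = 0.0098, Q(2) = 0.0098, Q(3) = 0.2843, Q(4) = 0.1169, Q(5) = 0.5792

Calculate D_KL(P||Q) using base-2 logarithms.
0.2342 bits

D_KL(P||Q) = Σ P(x) log₂(P(x)/Q(x))

Computing term by term:
  P(1)·log₂(P(1)/Q(1)) = 0.0099·log₂(0.0099/0.0098) = 0.00015
  P(2)·log₂(P(2)/Q(2)) = 0.0999·log₂(0.0999/0.0098) = 0.33463
  P(3)·log₂(P(3)/Q(3)) = 0.227·log₂(0.227/0.2843) = -0.07371
  P(4)·log₂(P(4)/Q(4)) = 0.0646·log₂(0.0646/0.1169) = -0.05528
  P(5)·log₂(P(5)/Q(5)) = 0.5986·log₂(0.5986/0.5792) = 0.02845

D_KL(P||Q) = 0.00015 + 0.33463 - 0.07371 - 0.05528 + 0.02845 = 0.23424 ≈ 0.2342 bits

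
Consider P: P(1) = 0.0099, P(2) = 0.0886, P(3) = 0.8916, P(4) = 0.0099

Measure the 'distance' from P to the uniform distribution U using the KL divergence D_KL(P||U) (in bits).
1.4108 bits

U(i) = 1/4 for all i

D_KL(P||U) = Σ P(x) log₂(P(x) / (1/4))
           = Σ P(x) log₂(P(x)) + log₂(4)
           = log₂(4) - H(P)

H(P) = -Σ P(x) log₂(P(x)):
  -P(1)·log₂(P(1)) = -(0.0099)·log₂(0.0099) = 0.06592
  -P(2)·log₂(P(2)) = -(0.0886)·log₂(0.0886) = 0.30979
  -P(3)·log₂(P(3)) = -(0.8916)·log₂(0.8916) = 0.14759
  -P(4)·log₂(P(4)) = -(0.0099)·log₂(0.0099) = 0.06592
H(P) = 0.06592 + 0.30979 + 0.14759 + 0.06592 = 0.58922 bits

log₂(4) = 2.00000 bits

D_KL(P||U) = 2.00000 - 0.58922 = 1.41078 ≈ 1.4108 bits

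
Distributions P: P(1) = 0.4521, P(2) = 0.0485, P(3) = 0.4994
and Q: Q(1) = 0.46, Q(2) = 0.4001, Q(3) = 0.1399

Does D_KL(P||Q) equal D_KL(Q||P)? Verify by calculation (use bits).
D_KL(P||Q) = 0.7579 bits, D_KL(Q||P) = 0.9727 bits. No — D_KL(P||Q) ≠ D_KL(Q||P) for this pair.

D_KL(P||Q) = Σ P(x) log₂(P(x)/Q(x))

Computing term by term:
  P(1)·log₂(P(1)/Q(1)) = 0.4521·log₂(0.4521/0.46) = -0.01130
  P(2)·log₂(P(2)/Q(2)) = 0.0485·log₂(0.0485/0.4001) = -0.14765
  P(3)·log₂(P(3)/Q(3)) = 0.4994·log₂(0.4994/0.1399) = 0.91680

D_KL(P||Q) = -0.01130 - 0.14765 + 0.91680 = 0.75785 ≈ 0.7579 bits

D_KL(Q||P) = Σ Q(x) log₂(Q(x)/P(x))

Computing term by term:
  Q(1)·log₂(Q(1)/P(1)) = 0.46·log₂(0.46/0.4521) = 0.01150
  Q(2)·log₂(Q(2)/P(2)) = 0.4001·log₂(0.4001/0.0485) = 1.21803
  Q(3)·log₂(Q(3)/P(3)) = 0.1399·log₂(0.1399/0.4994) = -0.25683

D_KL(Q||P) = 0.01150 + 1.21803 - 0.25683 = 0.97270 ≈ 0.9727 bits

These are NOT equal (difference: 0.2148 bits). KL divergence is asymmetric: D_KL(P||Q) ≠ D_KL(Q||P) in general.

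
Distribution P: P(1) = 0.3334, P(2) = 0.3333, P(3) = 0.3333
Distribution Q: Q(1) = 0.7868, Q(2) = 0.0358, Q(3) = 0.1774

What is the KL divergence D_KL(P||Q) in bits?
0.9631 bits

D_KL(P||Q) = Σ P(x) log₂(P(x)/Q(x))

Computing term by term:
  P(1)·log₂(P(1)/Q(1)) = 0.3334·log₂(0.3334/0.7868) = -0.41300
  P(2)·log₂(P(2)/Q(2)) = 0.3333·log₂(0.3333/0.0358) = 1.07282
  P(3)·log₂(P(3)/Q(3)) = 0.3333·log₂(0.3333/0.1774) = 0.30324

D_KL(P||Q) = -0.41300 + 1.07282 + 0.30324 = 0.96306 ≈ 0.9631 bits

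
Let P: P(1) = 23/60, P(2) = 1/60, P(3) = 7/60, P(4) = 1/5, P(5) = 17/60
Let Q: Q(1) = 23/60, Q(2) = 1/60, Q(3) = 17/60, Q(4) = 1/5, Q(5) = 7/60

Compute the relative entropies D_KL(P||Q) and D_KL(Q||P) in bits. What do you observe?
D_KL(P||Q) = 0.2134 bits, D_KL(Q||P) = 0.2134 bits. The two directions give the same value here, because Q is a self-inverse relabeling of P; in general KL divergence is asymmetric.

D_KL(P||Q) = Σ P(x) log₂(P(x)/Q(x))

Computing term by term:
  P(1)·log₂(P(1)/Q(1)) = (23/60)·log₂((23/60)/(23/60)) = 0.00000
  P(2)·log₂(P(2)/Q(2)) = (1/60)·log₂((1/60)/(1/60)) = 0.00000
  P(3)·log₂(P(3)/Q(3)) = (7/60)·log₂((7/60)/(17/60)) = -0.14935
  P(4)·log₂(P(4)/Q(4)) = (1/5)·log₂((1/5)/(1/5)) = 0.00000
  P(5)·log₂(P(5)/Q(5)) = (17/60)·log₂((17/60)/(7/60)) = 0.36270

D_KL(P||Q) = 0.00000 + 0.00000 - 0.14935 + 0.00000 + 0.36270 = 0.21335 ≈ 0.2134 bits

D_KL(Q||P) = Σ Q(x) log₂(Q(x)/P(x))

Computing term by term:
  Q(1)·log₂(Q(1)/P(1)) = (23/60)·log₂((23/60)/(23/60)) = 0.00000
  Q(2)·log₂(Q(2)/P(2)) = (1/60)·log₂((1/60)/(1/60)) = 0.00000
  Q(3)·log₂(Q(3)/P(3)) = (17/60)·log₂((17/60)/(7/60)) = 0.36270
  Q(4)·log₂(Q(4)/P(4)) = (1/5)·log₂((1/5)/(1/5)) = 0.00000
  Q(5)·log₂(Q(5)/P(5)) = (7/60)·log₂((7/60)/(17/60)) = -0.14935

D_KL(Q||P) = 0.00000 + 0.00000 + 0.36270 + 0.00000 - 0.14935 = 0.21335 ≈ 0.2134 bits

These ARE equal here. Q is P with outcomes relabeled (Q(3) = P(5), Q(5) = P(3)) by a relabeling that is its own inverse, so the two sums contain exactly the same terms in a different order. This is a special case — KL divergence is not symmetric in general: D_KL(P||Q) ≠ D_KL(Q||P) for most P, Q.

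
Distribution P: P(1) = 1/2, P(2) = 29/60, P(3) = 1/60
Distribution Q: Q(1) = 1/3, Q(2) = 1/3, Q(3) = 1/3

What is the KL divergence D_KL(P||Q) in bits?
0.4795 bits

D_KL(P||Q) = Σ P(x) log₂(P(x)/Q(x))

Computing term by term:
  P(1)·log₂(P(1)/Q(1)) = (1/2)·log₂((1/2)/(1/3)) = 0.29248
  P(2)·log₂(P(2)/Q(2)) = (29/60)·log₂((29/60)/(1/3)) = 0.25909
  P(3)·log₂(P(3)/Q(3)) = (1/60)·log₂((1/60)/(1/3)) = -0.07203

D_KL(P||Q) = 0.29248 + 0.25909 - 0.07203 = 0.47954 ≈ 0.4795 bits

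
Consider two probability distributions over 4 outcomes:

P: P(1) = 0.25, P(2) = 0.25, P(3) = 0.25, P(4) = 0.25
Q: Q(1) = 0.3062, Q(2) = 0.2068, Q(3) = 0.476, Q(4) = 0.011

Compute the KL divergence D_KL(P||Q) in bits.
0.8896 bits

D_KL(P||Q) = Σ P(x) log₂(P(x)/Q(x))

Computing term by term:
  P(1)·log₂(P(1)/Q(1)) = 0.25·log₂(0.25/0.3062) = -0.07314
  P(2)·log₂(P(2)/Q(2)) = 0.25·log₂(0.25/0.2068) = 0.06842
  P(3)·log₂(P(3)/Q(3)) = 0.25·log₂(0.25/0.476) = -0.23226
  P(4)·log₂(P(4)/Q(4)) = 0.25·log₂(0.25/0.011) = 1.12659

D_KL(P||Q) = -0.07314 + 0.06842 - 0.23226 + 1.12659 = 0.88961 ≈ 0.8896 bits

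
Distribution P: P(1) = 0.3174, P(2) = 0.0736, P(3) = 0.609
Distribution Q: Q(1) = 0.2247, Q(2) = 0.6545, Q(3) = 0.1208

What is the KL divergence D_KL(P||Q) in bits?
1.3474 bits

D_KL(P||Q) = Σ P(x) log₂(P(x)/Q(x))

Computing term by term:
  P(1)·log₂(P(1)/Q(1)) = 0.3174·log₂(0.3174/0.2247) = 0.15816
  P(2)·log₂(P(2)/Q(2)) = 0.0736·log₂(0.0736/0.6545) = -0.23203
  P(3)·log₂(P(3)/Q(3)) = 0.609·log₂(0.609/0.1208) = 1.42130

D_KL(P||Q) = 0.15816 - 0.23203 + 1.42130 = 1.34743 ≈ 1.3474 bits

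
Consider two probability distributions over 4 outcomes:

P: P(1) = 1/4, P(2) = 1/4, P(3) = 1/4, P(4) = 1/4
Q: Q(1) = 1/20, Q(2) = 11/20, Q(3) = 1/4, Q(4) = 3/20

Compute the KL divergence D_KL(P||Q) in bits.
0.4803 bits

D_KL(P||Q) = Σ P(x) log₂(P(x)/Q(x))

Computing term by term:
  P(1)·log₂(P(1)/Q(1)) = (1/4)·log₂((1/4)/(1/20)) = 0.58048
  P(2)·log₂(P(2)/Q(2)) = (1/4)·log₂((1/4)/(11/20)) = -0.28438
  P(3)·log₂(P(3)/Q(3)) = (1/4)·log₂((1/4)/(1/4)) = 0.00000
  P(4)·log₂(P(4)/Q(4)) = (1/4)·log₂((1/4)/(3/20)) = 0.18424

D_KL(P||Q) = 0.58048 - 0.28438 + 0.00000 + 0.18424 = 0.48034 ≈ 0.4803 bits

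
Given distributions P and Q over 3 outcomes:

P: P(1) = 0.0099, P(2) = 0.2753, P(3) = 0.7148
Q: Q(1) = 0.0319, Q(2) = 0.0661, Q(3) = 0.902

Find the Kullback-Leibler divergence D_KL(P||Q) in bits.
0.3101 bits

D_KL(P||Q) = Σ P(x) log₂(P(x)/Q(x))

Computing term by term:
  P(1)·log₂(P(1)/Q(1)) = 0.0099·log₂(0.0099/0.0319) = -0.01671
  P(2)·log₂(P(2)/Q(2)) = 0.2753·log₂(0.2753/0.0661) = 0.56665
  P(3)·log₂(P(3)/Q(3)) = 0.7148·log₂(0.7148/0.902) = -0.23988

D_KL(P||Q) = -0.01671 + 0.56665 - 0.23988 = 0.31006 ≈ 0.3101 bits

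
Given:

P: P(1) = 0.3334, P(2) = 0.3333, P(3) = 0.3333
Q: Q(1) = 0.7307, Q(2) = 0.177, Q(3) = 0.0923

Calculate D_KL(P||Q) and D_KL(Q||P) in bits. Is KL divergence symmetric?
D_KL(P||Q) = 0.5443 bits, D_KL(Q||P) = 0.4946 bits. No, KL divergence is not symmetric.

D_KL(P||Q) = Σ P(x) log₂(P(x)/Q(x))

Computing term by term:
  P(1)·log₂(P(1)/Q(1)) = 0.3334·log₂(0.3334/0.7307) = -0.37742
  P(2)·log₂(P(2)/Q(2)) = 0.3333·log₂(0.3333/0.177) = 0.30433
  P(3)·log₂(P(3)/Q(3)) = 0.3333·log₂(0.3333/0.0923) = 0.61741

D_KL(P||Q) = -0.37742 + 0.30433 + 0.61741 = 0.54432 ≈ 0.5443 bits

D_KL(Q||P) = Σ Q(x) log₂(Q(x)/P(x))

Computing term by term:
  Q(1)·log₂(Q(1)/P(1)) = 0.7307·log₂(0.7307/0.3334) = 0.82717
  Q(2)·log₂(Q(2)/P(2)) = 0.177·log₂(0.177/0.3333) = -0.16161
  Q(3)·log₂(Q(3)/P(3)) = 0.0923·log₂(0.0923/0.3333) = -0.17098

D_KL(Q||P) = 0.82717 - 0.16161 - 0.17098 = 0.49458 ≈ 0.4946 bits

These are NOT equal (difference: 0.0497 bits). KL divergence is asymmetric: D_KL(P||Q) ≠ D_KL(Q||P) in general.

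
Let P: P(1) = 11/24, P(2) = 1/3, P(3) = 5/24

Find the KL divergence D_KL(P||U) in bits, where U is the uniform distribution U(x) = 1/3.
0.0693 bits

U(i) = 1/3 for all i

D_KL(P||U) = Σ P(x) log₂(P(x) / (1/3))
           = Σ P(x) log₂(P(x)) + log₂(3)
           = log₂(3) - H(P)

H(P) = -Σ P(x) log₂(P(x)):
  -P(1)·log₂(P(1)) = -(11/24)·log₂(11/24) = 0.51587
  -P(2)·log₂(P(2)) = -(1/3)·log₂(1/3) = 0.52832
  -P(3)·log₂(P(3)) = -(5/24)·log₂(5/24) = 0.47147
H(P) = 0.51587 + 0.52832 + 0.47147 = 1.51566 bits

log₂(3) = 1.58496 bits

D_KL(P||U) = 1.58496 - 1.51566 = 0.06930 ≈ 0.0693 bits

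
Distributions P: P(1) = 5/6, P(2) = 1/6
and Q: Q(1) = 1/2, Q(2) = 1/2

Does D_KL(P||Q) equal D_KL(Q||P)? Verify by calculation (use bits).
D_KL(P||Q) = 0.3500 bits, D_KL(Q||P) = 0.4240 bits. No — D_KL(P||Q) ≠ D_KL(Q||P) for this pair.

D_KL(P||Q) = Σ P(x) log₂(P(x)/Q(x))

Computing term by term:
  P(1)·log₂(P(1)/Q(1)) = (5/6)·log₂((5/6)/(1/2)) = 0.61414
  P(2)·log₂(P(2)/Q(2)) = (1/6)·log₂((1/6)/(1/2)) = -0.26416

D_KL(P||Q) = 0.61414 - 0.26416 = 0.34998 ≈ 0.3500 bits

D_KL(Q||P) = Σ Q(x) log₂(Q(x)/P(x))

Computing term by term:
  Q(1)·log₂(Q(1)/P(1)) = (1/2)·log₂((1/2)/(5/6)) = -0.36848
  Q(2)·log₂(Q(2)/P(2)) = (1/2)·log₂((1/2)/(1/6)) = 0.79248

D_KL(Q||P) = -0.36848 + 0.79248 = 0.42400 ≈ 0.4240 bits

These are NOT equal (difference: 0.0740 bits). KL divergence is asymmetric: D_KL(P||Q) ≠ D_KL(Q||P) in general.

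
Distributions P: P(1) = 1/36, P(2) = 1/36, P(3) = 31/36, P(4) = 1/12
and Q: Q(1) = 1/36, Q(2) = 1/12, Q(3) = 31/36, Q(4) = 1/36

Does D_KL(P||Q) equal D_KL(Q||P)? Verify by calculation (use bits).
D_KL(P||Q) = 0.0881 bits, D_KL(Q||P) = 0.0881 bits. Yes — for this pair D_KL(P||Q) = D_KL(Q||P).

D_KL(P||Q) = Σ P(x) log₂(P(x)/Q(x))

Computing term by term:
  P(1)·log₂(P(1)/Q(1)) = (1/36)·log₂((1/36)/(1/36)) = 0.00000
  P(2)·log₂(P(2)/Q(2)) = (1/36)·log₂((1/36)/(1/12)) = -0.04403
  P(3)·log₂(P(3)/Q(3)) = (31/36)·log₂((31/36)/(31/36)) = 0.00000
  P(4)·log₂(P(4)/Q(4)) = (1/12)·log₂((1/12)/(1/36)) = 0.13208

D_KL(P||Q) = 0.00000 - 0.04403 + 0.00000 + 0.13208 = 0.08805 ≈ 0.0881 bits

D_KL(Q||P) = Σ Q(x) log₂(Q(x)/P(x))

Computing term by term:
  Q(1)·log₂(Q(1)/P(1)) = (1/36)·log₂((1/36)/(1/36)) = 0.00000
  Q(2)·log₂(Q(2)/P(2)) = (1/12)·log₂((1/12)/(1/36)) = 0.13208
  Q(3)·log₂(Q(3)/P(3)) = (31/36)·log₂((31/36)/(31/36)) = 0.00000
  Q(4)·log₂(Q(4)/P(4)) = (1/36)·log₂((1/36)/(1/12)) = -0.04403

D_KL(Q||P) = 0.00000 + 0.13208 + 0.00000 - 0.04403 = 0.08805 ≈ 0.0881 bits

These ARE equal here. Q is P with outcomes relabeled (Q(2) = P(4), Q(4) = P(2)) by a relabeling that is its own inverse, so the two sums contain exactly the same terms in a different order. This is a special case — KL divergence is not symmetric in general: D_KL(P||Q) ≠ D_KL(Q||P) for most P, Q.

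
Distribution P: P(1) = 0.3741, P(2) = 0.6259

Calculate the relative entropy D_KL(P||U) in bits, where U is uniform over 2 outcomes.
0.0462 bits

U(i) = 1/2 for all i

D_KL(P||U) = Σ P(x) log₂(P(x) / (1/2))
           = Σ P(x) log₂(P(x)) + log₂(2)
           = log₂(2) - H(P)

H(P) = -Σ P(x) log₂(P(x)):
  -P(1)·log₂(P(1)) = -(0.3741)·log₂(0.3741) = 0.53066
  -P(2)·log₂(P(2)) = -(0.6259)·log₂(0.6259) = 0.42311
H(P) = 0.53066 + 0.42311 = 0.95377 bits

log₂(2) = 1.00000 bits

D_KL(P||U) = 1.00000 - 0.95377 = 0.04623 ≈ 0.0462 bits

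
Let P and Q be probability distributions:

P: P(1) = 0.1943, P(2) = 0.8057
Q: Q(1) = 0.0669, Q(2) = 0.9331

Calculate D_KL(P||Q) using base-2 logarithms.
0.1282 bits

D_KL(P||Q) = Σ P(x) log₂(P(x)/Q(x))

Computing term by term:
  P(1)·log₂(P(1)/Q(1)) = 0.1943·log₂(0.1943/0.0669) = 0.29887
  P(2)·log₂(P(2)/Q(2)) = 0.8057·log₂(0.8057/0.9331) = -0.17064

D_KL(P||Q) = 0.29887 - 0.17064 = 0.12823 ≈ 0.1282 bits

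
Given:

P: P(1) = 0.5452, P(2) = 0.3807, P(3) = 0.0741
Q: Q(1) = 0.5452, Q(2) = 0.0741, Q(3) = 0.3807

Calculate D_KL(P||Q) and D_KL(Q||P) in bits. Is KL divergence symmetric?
D_KL(P||Q) = 0.7239 bits, D_KL(Q||P) = 0.7239 bits. The two values coincide for this particular pair, but no — KL divergence is not symmetric in general.

D_KL(P||Q) = Σ P(x) log₂(P(x)/Q(x))

Computing term by term:
  P(1)·log₂(P(1)/Q(1)) = 0.5452·log₂(0.5452/0.5452) = 0.00000
  P(2)·log₂(P(2)/Q(2)) = 0.3807·log₂(0.3807/0.0741) = 0.89887
  P(3)·log₂(P(3)/Q(3)) = 0.0741·log₂(0.0741/0.3807) = -0.17496

D_KL(P||Q) = 0.00000 + 0.89887 - 0.17496 = 0.72391 ≈ 0.7239 bits

D_KL(Q||P) = Σ Q(x) log₂(Q(x)/P(x))

Computing term by term:
  Q(1)·log₂(Q(1)/P(1)) = 0.5452·log₂(0.5452/0.5452) = 0.00000
  Q(2)·log₂(Q(2)/P(2)) = 0.0741·log₂(0.0741/0.3807) = -0.17496
  Q(3)·log₂(Q(3)/P(3)) = 0.3807·log₂(0.3807/0.0741) = 0.89887

D_KL(Q||P) = 0.00000 - 0.17496 + 0.89887 = 0.72391 ≈ 0.7239 bits

These ARE equal here. Q is P with outcomes relabeled (Q(2) = P(3), Q(3) = P(2)) by a relabeling that is its own inverse, so the two sums contain exactly the same terms in a different order. This is a special case — KL divergence is not symmetric in general: D_KL(P||Q) ≠ D_KL(Q||P) for most P, Q.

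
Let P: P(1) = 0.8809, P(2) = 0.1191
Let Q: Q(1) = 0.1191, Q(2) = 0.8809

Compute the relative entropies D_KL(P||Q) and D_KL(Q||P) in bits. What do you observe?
D_KL(P||Q) = 2.1992 bits, D_KL(Q||P) = 2.1992 bits. The two directions give the same value here, because Q is a self-inverse relabeling of P; in general KL divergence is asymmetric.

D_KL(P||Q) = Σ P(x) log₂(P(x)/Q(x))

Computing term by term:
  P(1)·log₂(P(1)/Q(1)) = 0.8809·log₂(0.8809/0.1191) = 2.54299
  P(2)·log₂(P(2)/Q(2)) = 0.1191·log₂(0.1191/0.8809) = -0.34382

D_KL(P||Q) = 2.54299 - 0.34382 = 2.19917 ≈ 2.1992 bits

D_KL(Q||P) = Σ Q(x) log₂(Q(x)/P(x))

Computing term by term:
  Q(1)·log₂(Q(1)/P(1)) = 0.1191·log₂(0.1191/0.8809) = -0.34382
  Q(2)·log₂(Q(2)/P(2)) = 0.8809·log₂(0.8809/0.1191) = 2.54299

D_KL(Q||P) = -0.34382 + 2.54299 = 2.19917 ≈ 2.1992 bits

These ARE equal here. Q is P with outcomes relabeled (Q(1) = P(2), Q(2) = P(1)) by a relabeling that is its own inverse, so the two sums contain exactly the same terms in a different order. This is a special case — KL divergence is not symmetric in general: D_KL(P||Q) ≠ D_KL(Q||P) for most P, Q.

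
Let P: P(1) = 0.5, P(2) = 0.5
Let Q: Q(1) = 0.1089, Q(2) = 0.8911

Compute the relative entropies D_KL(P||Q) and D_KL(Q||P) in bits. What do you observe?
D_KL(P||Q) = 0.6826 bits, D_KL(Q||P) = 0.5034 bits. The two directions give different values (D_KL(P||Q) exceeds D_KL(Q||P) by 0.1792 bits): KL divergence is asymmetric.

D_KL(P||Q) = Σ P(x) log₂(P(x)/Q(x))

Computing term by term:
  P(1)·log₂(P(1)/Q(1)) = 0.5·log₂(0.5/0.1089) = 1.09946
  P(2)·log₂(P(2)/Q(2)) = 0.5·log₂(0.5/0.8911) = -0.41683

D_KL(P||Q) = 1.09946 - 0.41683 = 0.68263 ≈ 0.6826 bits

D_KL(Q||P) = Σ Q(x) log₂(Q(x)/P(x))

Computing term by term:
  Q(1)·log₂(Q(1)/P(1)) = 0.1089·log₂(0.1089/0.5) = -0.23946
  Q(2)·log₂(Q(2)/P(2)) = 0.8911·log₂(0.8911/0.5) = 0.74287

D_KL(Q||P) = -0.23946 + 0.74287 = 0.50341 ≈ 0.5034 bits

These are NOT equal (difference: 0.1792 bits). KL divergence is asymmetric: D_KL(P||Q) ≠ D_KL(Q||P) in general.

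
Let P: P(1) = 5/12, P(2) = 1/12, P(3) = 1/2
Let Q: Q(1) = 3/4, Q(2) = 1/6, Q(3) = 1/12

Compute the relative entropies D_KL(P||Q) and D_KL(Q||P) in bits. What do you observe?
D_KL(P||Q) = 0.8558 bits, D_KL(Q||P) = 0.5873 bits. The two directions give different values (D_KL(P||Q) exceeds D_KL(Q||P) by 0.2685 bits): KL divergence is asymmetric.

D_KL(P||Q) = Σ P(x) log₂(P(x)/Q(x))

Computing term by term:
  P(1)·log₂(P(1)/Q(1)) = (5/12)·log₂((5/12)/(3/4)) = -0.35333
  P(2)·log₂(P(2)/Q(2)) = (1/12)·log₂((1/12)/(1/6)) = -0.08333
  P(3)·log₂(P(3)/Q(3)) = (1/2)·log₂((1/2)/(1/12)) = 1.29248

D_KL(P||Q) = -0.35333 - 0.08333 + 1.29248 = 0.85582 ≈ 0.8558 bits

D_KL(Q||P) = Σ Q(x) log₂(Q(x)/P(x))

Computing term by term:
  Q(1)·log₂(Q(1)/P(1)) = (3/4)·log₂((3/4)/(5/12)) = 0.63600
  Q(2)·log₂(Q(2)/P(2)) = (1/6)·log₂((1/6)/(1/12)) = 0.16667
  Q(3)·log₂(Q(3)/P(3)) = (1/12)·log₂((1/12)/(1/2)) = -0.21541

D_KL(Q||P) = 0.63600 + 0.16667 - 0.21541 = 0.58726 ≈ 0.5873 bits

These are NOT equal (difference: 0.2685 bits). KL divergence is asymmetric: D_KL(P||Q) ≠ D_KL(Q||P) in general.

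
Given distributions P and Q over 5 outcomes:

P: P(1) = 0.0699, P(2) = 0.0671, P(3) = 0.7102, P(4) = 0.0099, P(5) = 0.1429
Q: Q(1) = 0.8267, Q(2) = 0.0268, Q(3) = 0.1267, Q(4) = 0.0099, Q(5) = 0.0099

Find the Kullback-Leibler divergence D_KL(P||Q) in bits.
2.1562 bits

D_KL(P||Q) = Σ P(x) log₂(P(x)/Q(x))

Computing term by term:
  P(1)·log₂(P(1)/Q(1)) = 0.0699·log₂(0.0699/0.8267) = -0.24912
  P(2)·log₂(P(2)/Q(2)) = 0.0671·log₂(0.0671/0.0268) = 0.08885
  P(3)·log₂(P(3)/Q(3)) = 0.7102·log₂(0.7102/0.1267) = 1.76613
  P(4)·log₂(P(4)/Q(4)) = 0.0099·log₂(0.0099/0.0099) = 0.00000
  P(5)·log₂(P(5)/Q(5)) = 0.1429·log₂(0.1429/0.0099) = 0.55037

D_KL(P||Q) = -0.24912 + 0.08885 + 1.76613 + 0.00000 + 0.55037 = 2.15623 ≈ 2.1562 bits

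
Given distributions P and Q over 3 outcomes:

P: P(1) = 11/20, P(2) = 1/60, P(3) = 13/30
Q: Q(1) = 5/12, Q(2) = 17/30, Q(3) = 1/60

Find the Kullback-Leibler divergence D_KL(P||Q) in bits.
2.1724 bits

D_KL(P||Q) = Σ P(x) log₂(P(x)/Q(x))

Computing term by term:
  P(1)·log₂(P(1)/Q(1)) = (11/20)·log₂((11/20)/(5/12)) = 0.22030
  P(2)·log₂(P(2)/Q(2)) = (1/60)·log₂((1/60)/(17/30)) = -0.08479
  P(3)·log₂(P(3)/Q(3)) = (13/30)·log₂((13/30)/(1/60)) = 2.03686

D_KL(P||Q) = 0.22030 - 0.08479 + 2.03686 = 2.17237 ≈ 2.1724 bits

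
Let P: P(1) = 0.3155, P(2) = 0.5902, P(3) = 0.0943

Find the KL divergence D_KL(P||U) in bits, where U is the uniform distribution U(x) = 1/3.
0.2897 bits

U(i) = 1/3 for all i

D_KL(P||U) = Σ P(x) log₂(P(x) / (1/3))
           = Σ P(x) log₂(P(x)) + log₂(3)
           = log₂(3) - H(P)

H(P) = -Σ P(x) log₂(P(x)):
  -P(1)·log₂(P(1)) = -(0.3155)·log₂(0.3155) = 0.52508
  -P(2)·log₂(P(2)) = -(0.5902)·log₂(0.5902) = 0.44898
  -P(3)·log₂(P(3)) = -(0.0943)·log₂(0.0943) = 0.32124
H(P) = 0.52508 + 0.44898 + 0.32124 = 1.29530 bits

log₂(3) = 1.58496 bits

D_KL(P||U) = 1.58496 - 1.29530 = 0.28966 ≈ 0.2897 bits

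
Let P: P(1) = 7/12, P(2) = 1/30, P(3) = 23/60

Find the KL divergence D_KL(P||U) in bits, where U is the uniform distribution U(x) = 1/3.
0.4375 bits

U(i) = 1/3 for all i

D_KL(P||U) = Σ P(x) log₂(P(x) / (1/3))
           = Σ P(x) log₂(P(x)) + log₂(3)
           = log₂(3) - H(P)

H(P) = -Σ P(x) log₂(P(x)):
  -P(1)·log₂(P(1)) = -(7/12)·log₂(7/12) = 0.45360
  -P(2)·log₂(P(2)) = -(1/30)·log₂(1/30) = 0.16356
  -P(3)·log₂(P(3)) = -(23/60)·log₂(23/60) = 0.53028
H(P) = 0.45360 + 0.16356 + 0.53028 = 1.14744 bits

log₂(3) = 1.58496 bits

D_KL(P||U) = 1.58496 - 1.14744 = 0.43752 ≈ 0.4375 bits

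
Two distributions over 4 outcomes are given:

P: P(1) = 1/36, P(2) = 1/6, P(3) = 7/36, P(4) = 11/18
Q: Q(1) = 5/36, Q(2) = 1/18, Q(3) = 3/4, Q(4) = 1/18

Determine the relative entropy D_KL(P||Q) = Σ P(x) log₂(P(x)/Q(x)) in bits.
1.9351 bits

D_KL(P||Q) = Σ P(x) log₂(P(x)/Q(x))

Computing term by term:
  P(1)·log₂(P(1)/Q(1)) = (1/36)·log₂((1/36)/(5/36)) = -0.06450
  P(2)·log₂(P(2)/Q(2)) = (1/6)·log₂((1/6)/(1/18)) = 0.26416
  P(3)·log₂(P(3)/Q(3)) = (7/36)·log₂((7/36)/(3/4)) = -0.37869
  P(4)·log₂(P(4)/Q(4)) = (11/18)·log₂((11/18)/(1/18)) = 2.11410

D_KL(P||Q) = -0.06450 + 0.26416 - 0.37869 + 2.11410 = 1.93507 ≈ 1.9351 bits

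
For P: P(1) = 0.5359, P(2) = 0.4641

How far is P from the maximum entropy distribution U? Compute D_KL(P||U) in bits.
0.0037 bits

U(i) = 1/2 for all i

D_KL(P||U) = Σ P(x) log₂(P(x) / (1/2))
           = Σ P(x) log₂(P(x)) + log₂(2)
           = log₂(2) - H(P)

H(P) = -Σ P(x) log₂(P(x)):
  -P(1)·log₂(P(1)) = -(0.5359)·log₂(0.5359) = 0.48229
  -P(2)·log₂(P(2)) = -(0.4641)·log₂(0.4641) = 0.51399
H(P) = 0.48229 + 0.51399 = 0.99628 bits

log₂(2) = 1.00000 bits

D_KL(P||U) = 1.00000 - 0.99628 = 0.00372 ≈ 0.0037 bits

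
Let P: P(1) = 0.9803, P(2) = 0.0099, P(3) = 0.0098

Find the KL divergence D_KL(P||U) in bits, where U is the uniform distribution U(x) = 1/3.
1.4255 bits

U(i) = 1/3 for all i

D_KL(P||U) = Σ P(x) log₂(P(x) / (1/3))
           = Σ P(x) log₂(P(x)) + log₂(3)
           = log₂(3) - H(P)

H(P) = -Σ P(x) log₂(P(x)):
  -P(1)·log₂(P(1)) = -(0.9803)·log₂(0.9803) = 0.02814
  -P(2)·log₂(P(2)) = -(0.0099)·log₂(0.0099) = 0.06592
  -P(3)·log₂(P(3)) = -(0.0098)·log₂(0.0098) = 0.06540
H(P) = 0.02814 + 0.06592 + 0.06540 = 0.15946 bits

log₂(3) = 1.58496 bits

D_KL(P||U) = 1.58496 - 0.15946 = 1.42550 ≈ 1.4255 bits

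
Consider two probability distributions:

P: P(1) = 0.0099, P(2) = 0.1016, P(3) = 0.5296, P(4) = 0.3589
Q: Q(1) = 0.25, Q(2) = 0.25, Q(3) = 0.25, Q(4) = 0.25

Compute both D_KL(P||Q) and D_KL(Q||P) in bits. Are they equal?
D_KL(P||Q) = 0.5827 bits, D_KL(Q||P) = 1.0882 bits. No, they are not equal.

D_KL(P||Q) = Σ P(x) log₂(P(x)/Q(x))

Computing term by term:
  P(1)·log₂(P(1)/Q(1)) = 0.0099·log₂(0.0099/0.25) = -0.04612
  P(2)·log₂(P(2)/Q(2)) = 0.1016·log₂(0.1016/0.25) = -0.13198
  P(3)·log₂(P(3)/Q(3)) = 0.5296·log₂(0.5296/0.25) = 0.57354
  P(4)·log₂(P(4)/Q(4)) = 0.3589·log₂(0.3589/0.25) = 0.18722

D_KL(P||Q) = -0.04612 - 0.13198 + 0.57354 + 0.18722 = 0.58266 ≈ 0.5827 bits

D_KL(Q||P) = Σ Q(x) log₂(Q(x)/P(x))

Computing term by term:
  Q(1)·log₂(Q(1)/P(1)) = 0.25·log₂(0.25/0.0099) = 1.16459
  Q(2)·log₂(Q(2)/P(2)) = 0.25·log₂(0.25/0.1016) = 0.32476
  Q(3)·log₂(Q(3)/P(3)) = 0.25·log₂(0.25/0.5296) = -0.27074
  Q(4)·log₂(Q(4)/P(4)) = 0.25·log₂(0.25/0.3589) = -0.13041

D_KL(Q||P) = 1.16459 + 0.32476 - 0.27074 - 0.13041 = 1.08820 ≈ 1.0882 bits

These are NOT equal (difference: 0.5055 bits). KL divergence is asymmetric: D_KL(P||Q) ≠ D_KL(Q||P) in general.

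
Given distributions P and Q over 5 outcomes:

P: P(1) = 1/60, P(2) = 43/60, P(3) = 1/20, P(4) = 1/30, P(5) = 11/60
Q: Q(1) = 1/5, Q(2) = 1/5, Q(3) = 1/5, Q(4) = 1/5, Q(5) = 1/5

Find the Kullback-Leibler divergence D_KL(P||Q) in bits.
1.0507 bits

D_KL(P||Q) = Σ P(x) log₂(P(x)/Q(x))

Computing term by term:
  P(1)·log₂(P(1)/Q(1)) = (1/60)·log₂((1/60)/(1/5)) = -0.05975
  P(2)·log₂(P(2)/Q(2)) = (43/60)·log₂((43/60)/(1/5)) = 1.31960
  P(3)·log₂(P(3)/Q(3)) = (1/20)·log₂((1/20)/(1/5)) = -0.10000
  P(4)·log₂(P(4)/Q(4)) = (1/30)·log₂((1/30)/(1/5)) = -0.08617
  P(5)·log₂(P(5)/Q(5)) = (11/60)·log₂((11/60)/(1/5)) = -0.02301

D_KL(P||Q) = -0.05975 + 1.31960 - 0.10000 - 0.08617 - 0.02301 = 1.05067 ≈ 1.0507 bits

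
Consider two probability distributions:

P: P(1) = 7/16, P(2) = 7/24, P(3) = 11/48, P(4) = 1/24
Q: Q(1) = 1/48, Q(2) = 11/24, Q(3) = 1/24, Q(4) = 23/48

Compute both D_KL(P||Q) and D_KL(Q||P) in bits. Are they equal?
D_KL(P||Q) = 2.1483 bits, D_KL(Q||P) = 1.7933 bits. No, they are not equal.

D_KL(P||Q) = Σ P(x) log₂(P(x)/Q(x))

Computing term by term:
  P(1)·log₂(P(1)/Q(1)) = (7/16)·log₂((7/16)/(1/48)) = 1.92164
  P(2)·log₂(P(2)/Q(2)) = (7/24)·log₂((7/24)/(11/24)) = -0.19019
  P(3)·log₂(P(3)/Q(3)) = (11/48)·log₂((11/48)/(1/24)) = 0.56362
  P(4)·log₂(P(4)/Q(4)) = (1/24)·log₂((1/24)/(23/48)) = -0.14682

D_KL(P||Q) = 1.92164 - 0.19019 + 0.56362 - 0.14682 = 2.14825 ≈ 2.1483 bits

D_KL(Q||P) = Σ Q(x) log₂(Q(x)/P(x))

Computing term by term:
  Q(1)·log₂(Q(1)/P(1)) = (1/48)·log₂((1/48)/(7/16)) = -0.09151
  Q(2)·log₂(Q(2)/P(2)) = (11/24)·log₂((11/24)/(7/24)) = 0.29887
  Q(3)·log₂(Q(3)/P(3)) = (1/24)·log₂((1/24)/(11/48)) = -0.10248
  Q(4)·log₂(Q(4)/P(4)) = (23/48)·log₂((23/48)/(1/24)) = 1.68837

D_KL(Q||P) = -0.09151 + 0.29887 - 0.10248 + 1.68837 = 1.79325 ≈ 1.7933 bits

These are NOT equal (difference: 0.3550 bits). KL divergence is asymmetric: D_KL(P||Q) ≠ D_KL(Q||P) in general.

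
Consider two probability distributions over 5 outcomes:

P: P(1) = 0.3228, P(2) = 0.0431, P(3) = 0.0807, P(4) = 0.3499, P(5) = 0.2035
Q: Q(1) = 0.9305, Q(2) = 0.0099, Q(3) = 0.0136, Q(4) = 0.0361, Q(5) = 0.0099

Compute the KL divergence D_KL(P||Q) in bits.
1.8399 bits

D_KL(P||Q) = Σ P(x) log₂(P(x)/Q(x))

Computing term by term:
  P(1)·log₂(P(1)/Q(1)) = 0.3228·log₂(0.3228/0.9305) = -0.49303
  P(2)·log₂(P(2)/Q(2)) = 0.0431·log₂(0.0431/0.0099) = 0.09147
  P(3)·log₂(P(3)/Q(3)) = 0.0807·log₂(0.0807/0.0136) = 0.20732
  P(4)·log₂(P(4)/Q(4)) = 0.3499·log₂(0.3499/0.0361) = 1.14658
  P(5)·log₂(P(5)/Q(5)) = 0.2035·log₂(0.2035/0.0099) = 0.88756

D_KL(P||Q) = -0.49303 + 0.09147 + 0.20732 + 1.14658 + 0.88756 = 1.83990 ≈ 1.8399 bits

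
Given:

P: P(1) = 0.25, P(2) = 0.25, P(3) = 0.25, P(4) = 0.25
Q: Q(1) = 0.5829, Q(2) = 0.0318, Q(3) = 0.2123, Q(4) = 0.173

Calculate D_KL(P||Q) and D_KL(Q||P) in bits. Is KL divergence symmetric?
D_KL(P||Q) = 0.6301 bits, D_KL(Q||P) = 0.4754 bits. No, KL divergence is not symmetric.

D_KL(P||Q) = Σ P(x) log₂(P(x)/Q(x))

Computing term by term:
  P(1)·log₂(P(1)/Q(1)) = 0.25·log₂(0.25/0.5829) = -0.30533
  P(2)·log₂(P(2)/Q(2)) = 0.25·log₂(0.25/0.0318) = 0.74371
  P(3)·log₂(P(3)/Q(3)) = 0.25·log₂(0.25/0.2123) = 0.05896
  P(4)·log₂(P(4)/Q(4)) = 0.25·log₂(0.25/0.173) = 0.13279

D_KL(P||Q) = -0.30533 + 0.74371 + 0.05896 + 0.13279 = 0.63013 ≈ 0.6301 bits

D_KL(Q||P) = Σ Q(x) log₂(Q(x)/P(x))

Computing term by term:
  Q(1)·log₂(Q(1)/P(1)) = 0.5829·log₂(0.5829/0.25) = 0.71191
  Q(2)·log₂(Q(2)/P(2)) = 0.0318·log₂(0.0318/0.25) = -0.09460
  Q(3)·log₂(Q(3)/P(3)) = 0.2123·log₂(0.2123/0.25) = -0.05007
  Q(4)·log₂(Q(4)/P(4)) = 0.173·log₂(0.173/0.25) = -0.09189

D_KL(Q||P) = 0.71191 - 0.09460 - 0.05007 - 0.09189 = 0.47535 ≈ 0.4754 bits

These are NOT equal (difference: 0.1547 bits). KL divergence is asymmetric: D_KL(P||Q) ≠ D_KL(Q||P) in general.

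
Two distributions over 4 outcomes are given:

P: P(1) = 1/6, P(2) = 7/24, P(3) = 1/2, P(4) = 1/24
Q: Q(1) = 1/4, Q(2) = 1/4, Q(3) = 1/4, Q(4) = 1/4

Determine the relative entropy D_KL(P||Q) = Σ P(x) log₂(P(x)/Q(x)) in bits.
0.3597 bits

D_KL(P||Q) = Σ P(x) log₂(P(x)/Q(x))

Computing term by term:
  P(1)·log₂(P(1)/Q(1)) = (1/6)·log₂((1/6)/(1/4)) = -0.09749
  P(2)·log₂(P(2)/Q(2)) = (7/24)·log₂((7/24)/(1/4)) = 0.06486
  P(3)·log₂(P(3)/Q(3)) = (1/2)·log₂((1/2)/(1/4)) = 0.50000
  P(4)·log₂(P(4)/Q(4)) = (1/24)·log₂((1/24)/(1/4)) = -0.10771

D_KL(P||Q) = -0.09749 + 0.06486 + 0.50000 - 0.10771 = 0.35966 ≈ 0.3597 bits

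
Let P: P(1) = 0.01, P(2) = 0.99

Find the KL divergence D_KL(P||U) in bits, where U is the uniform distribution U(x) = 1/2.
0.9192 bits

U(i) = 1/2 for all i

D_KL(P||U) = Σ P(x) log₂(P(x) / (1/2))
           = Σ P(x) log₂(P(x)) + log₂(2)
           = log₂(2) - H(P)

H(P) = -Σ P(x) log₂(P(x)):
  -P(1)·log₂(P(1)) = -(0.01)·log₂(0.01) = 0.06644
  -P(2)·log₂(P(2)) = -(0.99)·log₂(0.99) = 0.01435
H(P) = 0.06644 + 0.01435 = 0.08079 bits

log₂(2) = 1.00000 bits

D_KL(P||U) = 1.00000 - 0.08079 = 0.91921 ≈ 0.9192 bits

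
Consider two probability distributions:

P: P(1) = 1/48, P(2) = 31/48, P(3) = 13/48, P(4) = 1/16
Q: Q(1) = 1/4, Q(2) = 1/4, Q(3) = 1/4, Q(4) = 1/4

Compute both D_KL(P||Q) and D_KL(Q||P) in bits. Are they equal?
D_KL(P||Q) = 0.7159 bits, D_KL(Q||P) = 1.0251 bits. No, they are not equal.

D_KL(P||Q) = Σ P(x) log₂(P(x)/Q(x))

Computing term by term:
  P(1)·log₂(P(1)/Q(1)) = (1/48)·log₂((1/48)/(1/4)) = -0.07469
  P(2)·log₂(P(2)/Q(2)) = (31/48)·log₂((31/48)/(1/4)) = 0.88430
  P(3)·log₂(P(3)/Q(3)) = (13/48)·log₂((13/48)/(1/4)) = 0.03128
  P(4)·log₂(P(4)/Q(4)) = (1/16)·log₂((1/16)/(1/4)) = -0.12500

D_KL(P||Q) = -0.07469 + 0.88430 + 0.03128 - 0.12500 = 0.71589 ≈ 0.7159 bits

D_KL(Q||P) = Σ Q(x) log₂(Q(x)/P(x))

Computing term by term:
  Q(1)·log₂(Q(1)/P(1)) = (1/4)·log₂((1/4)/(1/48)) = 0.89624
  Q(2)·log₂(Q(2)/P(2)) = (1/4)·log₂((1/4)/(31/48)) = -0.34231
  Q(3)·log₂(Q(3)/P(3)) = (1/4)·log₂((1/4)/(13/48)) = -0.02887
  Q(4)·log₂(Q(4)/P(4)) = (1/4)·log₂((1/4)/(1/16)) = 0.50000

D_KL(Q||P) = 0.89624 - 0.34231 - 0.02887 + 0.50000 = 1.02506 ≈ 1.0251 bits

These are NOT equal (difference: 0.3092 bits). KL divergence is asymmetric: D_KL(P||Q) ≠ D_KL(Q||P) in general.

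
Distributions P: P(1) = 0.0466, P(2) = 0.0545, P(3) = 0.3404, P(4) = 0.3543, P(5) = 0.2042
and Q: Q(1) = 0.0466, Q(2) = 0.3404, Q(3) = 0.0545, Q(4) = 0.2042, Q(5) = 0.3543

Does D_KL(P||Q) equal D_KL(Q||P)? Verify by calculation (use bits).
D_KL(P||Q) = 0.8749 bits, D_KL(Q||P) = 0.8749 bits. Yes — for this pair D_KL(P||Q) = D_KL(Q||P).

D_KL(P||Q) = Σ P(x) log₂(P(x)/Q(x))

Computing term by term:
  P(1)·log₂(P(1)/Q(1)) = 0.0466·log₂(0.0466/0.0466) = 0.00000
  P(2)·log₂(P(2)/Q(2)) = 0.0545·log₂(0.0545/0.3404) = -0.14404
  P(3)·log₂(P(3)/Q(3)) = 0.3404·log₂(0.3404/0.0545) = 0.89964
  P(4)·log₂(P(4)/Q(4)) = 0.3543·log₂(0.3543/0.2042) = 0.28166
  P(5)·log₂(P(5)/Q(5)) = 0.2042·log₂(0.2042/0.3543) = -0.16234

D_KL(P||Q) = 0.00000 - 0.14404 + 0.89964 + 0.28166 - 0.16234 = 0.87492 ≈ 0.8749 bits

D_KL(Q||P) = Σ Q(x) log₂(Q(x)/P(x))

Computing term by term:
  Q(1)·log₂(Q(1)/P(1)) = 0.0466·log₂(0.0466/0.0466) = 0.00000
  Q(2)·log₂(Q(2)/P(2)) = 0.3404·log₂(0.3404/0.0545) = 0.89964
  Q(3)·log₂(Q(3)/P(3)) = 0.0545·log₂(0.0545/0.3404) = -0.14404
  Q(4)·log₂(Q(4)/P(4)) = 0.2042·log₂(0.2042/0.3543) = -0.16234
  Q(5)·log₂(Q(5)/P(5)) = 0.3543·log₂(0.3543/0.2042) = 0.28166

D_KL(Q||P) = 0.00000 + 0.89964 - 0.14404 - 0.16234 + 0.28166 = 0.87492 ≈ 0.8749 bits

These ARE equal here. Q is P with outcomes relabeled (Q(2) = P(3), Q(3) = P(2), Q(4) = P(5), Q(5) = P(4)) by a relabeling that is its own inverse, so the two sums contain exactly the same terms in a different order. This is a special case — KL divergence is not symmetric in general: D_KL(P||Q) ≠ D_KL(Q||P) for most P, Q.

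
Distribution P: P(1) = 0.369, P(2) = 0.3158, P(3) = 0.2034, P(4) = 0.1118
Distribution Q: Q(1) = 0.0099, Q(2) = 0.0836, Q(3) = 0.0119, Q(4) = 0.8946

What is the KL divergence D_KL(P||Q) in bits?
3.0293 bits

D_KL(P||Q) = Σ P(x) log₂(P(x)/Q(x))

Computing term by term:
  P(1)·log₂(P(1)/Q(1)) = 0.369·log₂(0.369/0.0099) = 1.92620
  P(2)·log₂(P(2)/Q(2)) = 0.3158·log₂(0.3158/0.0836) = 0.60553
  P(3)·log₂(P(3)/Q(3)) = 0.2034·log₂(0.2034/0.0119) = 0.83298
  P(4)·log₂(P(4)/Q(4)) = 0.1118·log₂(0.1118/0.8946) = -0.33544

D_KL(P||Q) = 1.92620 + 0.60553 + 0.83298 - 0.33544 = 3.02927 ≈ 3.0293 bits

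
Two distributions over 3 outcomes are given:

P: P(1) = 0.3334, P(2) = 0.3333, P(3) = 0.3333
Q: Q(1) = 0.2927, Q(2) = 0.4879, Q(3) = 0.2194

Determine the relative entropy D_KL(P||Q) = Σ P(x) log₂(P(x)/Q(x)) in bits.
0.0805 bits

D_KL(P||Q) = Σ P(x) log₂(P(x)/Q(x))

Computing term by term:
  P(1)·log₂(P(1)/Q(1)) = 0.3334·log₂(0.3334/0.2927) = 0.06262
  P(2)·log₂(P(2)/Q(2)) = 0.3333·log₂(0.3333/0.4879) = -0.18324
  P(3)·log₂(P(3)/Q(3)) = 0.3333·log₂(0.3333/0.2194) = 0.20107

D_KL(P||Q) = 0.06262 - 0.18324 + 0.20107 = 0.08045 ≈ 0.0805 bits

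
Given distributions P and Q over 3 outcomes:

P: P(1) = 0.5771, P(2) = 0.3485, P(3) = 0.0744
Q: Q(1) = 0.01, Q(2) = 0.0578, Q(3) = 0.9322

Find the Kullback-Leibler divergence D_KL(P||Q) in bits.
4.0084 bits

D_KL(P||Q) = Σ P(x) log₂(P(x)/Q(x))

Computing term by term:
  P(1)·log₂(P(1)/Q(1)) = 0.5771·log₂(0.5771/0.01) = 3.37647
  P(2)·log₂(P(2)/Q(2)) = 0.3485·log₂(0.3485/0.0578) = 0.90332
  P(3)·log₂(P(3)/Q(3)) = 0.0744·log₂(0.0744/0.9322) = -0.27136

D_KL(P||Q) = 3.37647 + 0.90332 - 0.27136 = 4.00843 ≈ 4.0084 bits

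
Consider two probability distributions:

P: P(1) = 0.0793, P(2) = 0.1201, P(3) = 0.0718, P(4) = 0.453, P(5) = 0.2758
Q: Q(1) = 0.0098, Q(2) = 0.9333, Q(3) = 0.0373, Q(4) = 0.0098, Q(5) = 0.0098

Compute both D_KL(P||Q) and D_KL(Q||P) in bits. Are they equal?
D_KL(P||Q) = 3.7850 bits, D_KL(Q||P) = 2.5946 bits. No, they are not equal.

D_KL(P||Q) = Σ P(x) log₂(P(x)/Q(x))

Computing term by term:
  P(1)·log₂(P(1)/Q(1)) = 0.0793·log₂(0.0793/0.0098) = 0.23921
  P(2)·log₂(P(2)/Q(2)) = 0.1201·log₂(0.1201/0.9333) = -0.35527
  P(3)·log₂(P(3)/Q(3)) = 0.0718·log₂(0.0718/0.0373) = 0.06784
  P(4)·log₂(P(4)/Q(4)) = 0.453·log₂(0.453/0.0098) = 2.50536
  P(5)·log₂(P(5)/Q(5)) = 0.2758·log₂(0.2758/0.0098) = 1.32789

D_KL(P||Q) = 0.23921 - 0.35527 + 0.06784 + 2.50536 + 1.32789 = 3.78503 ≈ 3.7850 bits

D_KL(Q||P) = Σ Q(x) log₂(Q(x)/P(x))

Computing term by term:
  Q(1)·log₂(Q(1)/P(1)) = 0.0098·log₂(0.0098/0.0793) = -0.02956
  Q(2)·log₂(Q(2)/P(2)) = 0.9333·log₂(0.9333/0.1201) = 2.76080
  Q(3)·log₂(Q(3)/P(3)) = 0.0373·log₂(0.0373/0.0718) = -0.03524
  Q(4)·log₂(Q(4)/P(4)) = 0.0098·log₂(0.0098/0.453) = -0.05420
  Q(5)·log₂(Q(5)/P(5)) = 0.0098·log₂(0.0098/0.2758) = -0.04718

D_KL(Q||P) = -0.02956 + 2.76080 - 0.03524 - 0.05420 - 0.04718 = 2.59462 ≈ 2.5946 bits

These are NOT equal (difference: 1.1904 bits). KL divergence is asymmetric: D_KL(P||Q) ≠ D_KL(Q||P) in general.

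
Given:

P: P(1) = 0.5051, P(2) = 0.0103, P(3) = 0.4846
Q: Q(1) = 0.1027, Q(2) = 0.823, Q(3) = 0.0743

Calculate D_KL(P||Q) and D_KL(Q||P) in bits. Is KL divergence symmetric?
D_KL(P||Q) = 2.4067 bits, D_KL(Q||P) = 4.7645 bits. No, KL divergence is not symmetric.

D_KL(P||Q) = Σ P(x) log₂(P(x)/Q(x))

Computing term by term:
  P(1)·log₂(P(1)/Q(1)) = 0.5051·log₂(0.5051/0.1027) = 1.16079
  P(2)·log₂(P(2)/Q(2)) = 0.0103·log₂(0.0103/0.823) = -0.06510
  P(3)·log₂(P(3)/Q(3)) = 0.4846·log₂(0.4846/0.0743) = 1.31102

D_KL(P||Q) = 1.16079 - 0.06510 + 1.31102 = 2.40671 ≈ 2.4067 bits

D_KL(Q||P) = Σ Q(x) log₂(Q(x)/P(x))

Computing term by term:
  Q(1)·log₂(Q(1)/P(1)) = 0.1027·log₂(0.1027/0.5051) = -0.23602
  Q(2)·log₂(Q(2)/P(2)) = 0.823·log₂(0.823/0.0103) = 5.20151
  Q(3)·log₂(Q(3)/P(3)) = 0.0743·log₂(0.0743/0.4846) = -0.20101

D_KL(Q||P) = -0.23602 + 5.20151 - 0.20101 = 4.76448 ≈ 4.7645 bits

These are NOT equal (difference: 2.3578 bits). KL divergence is asymmetric: D_KL(P||Q) ≠ D_KL(Q||P) in general.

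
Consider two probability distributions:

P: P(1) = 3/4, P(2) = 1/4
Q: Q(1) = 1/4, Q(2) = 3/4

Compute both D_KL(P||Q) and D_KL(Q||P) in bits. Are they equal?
D_KL(P||Q) = 0.7925 bits, D_KL(Q||P) = 0.7925 bits. Yes, in this case they are equal (although KL divergence is not symmetric in general).

D_KL(P||Q) = Σ P(x) log₂(P(x)/Q(x))

Computing term by term:
  P(1)·log₂(P(1)/Q(1)) = (3/4)·log₂((3/4)/(1/4)) = 1.18872
  P(2)·log₂(P(2)/Q(2)) = (1/4)·log₂((1/4)/(3/4)) = -0.39624

D_KL(P||Q) = 1.18872 - 0.39624 = 0.79248 ≈ 0.7925 bits

D_KL(Q||P) = Σ Q(x) log₂(Q(x)/P(x))

Computing term by term:
  Q(1)·log₂(Q(1)/P(1)) = (1/4)·log₂((1/4)/(3/4)) = -0.39624
  Q(2)·log₂(Q(2)/P(2)) = (3/4)·log₂((3/4)/(1/4)) = 1.18872

D_KL(Q||P) = -0.39624 + 1.18872 = 0.79248 ≈ 0.7925 bits

These ARE equal here. Q is P with outcomes relabeled (Q(1) = P(2), Q(2) = P(1)) by a relabeling that is its own inverse, so the two sums contain exactly the same terms in a different order. This is a special case — KL divergence is not symmetric in general: D_KL(P||Q) ≠ D_KL(Q||P) for most P, Q.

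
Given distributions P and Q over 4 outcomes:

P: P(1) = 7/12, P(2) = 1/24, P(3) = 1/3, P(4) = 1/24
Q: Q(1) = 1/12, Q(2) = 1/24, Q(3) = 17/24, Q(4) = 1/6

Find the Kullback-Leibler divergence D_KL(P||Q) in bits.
1.1918 bits

D_KL(P||Q) = Σ P(x) log₂(P(x)/Q(x))

Computing term by term:
  P(1)·log₂(P(1)/Q(1)) = (7/12)·log₂((7/12)/(1/12)) = 1.63762
  P(2)·log₂(P(2)/Q(2)) = (1/24)·log₂((1/24)/(1/24)) = 0.00000
  P(3)·log₂(P(3)/Q(3)) = (1/3)·log₂((1/3)/(17/24)) = -0.36249
  P(4)·log₂(P(4)/Q(4)) = (1/24)·log₂((1/24)/(1/6)) = -0.08333

D_KL(P||Q) = 1.63762 + 0.00000 - 0.36249 - 0.08333 = 1.19180 ≈ 1.1918 bits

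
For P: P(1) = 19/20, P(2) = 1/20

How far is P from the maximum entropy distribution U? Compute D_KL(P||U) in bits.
0.7136 bits

U(i) = 1/2 for all i

D_KL(P||U) = Σ P(x) log₂(P(x) / (1/2))
           = Σ P(x) log₂(P(x)) + log₂(2)
           = log₂(2) - H(P)

H(P) = -Σ P(x) log₂(P(x)):
  -P(1)·log₂(P(1)) = -(19/20)·log₂(19/20) = 0.07030
  -P(2)·log₂(P(2)) = -(1/20)·log₂(1/20) = 0.21610
H(P) = 0.07030 + 0.21610 = 0.28640 bits

log₂(2) = 1.00000 bits

D_KL(P||U) = 1.00000 - 0.28640 = 0.71360 ≈ 0.7136 bits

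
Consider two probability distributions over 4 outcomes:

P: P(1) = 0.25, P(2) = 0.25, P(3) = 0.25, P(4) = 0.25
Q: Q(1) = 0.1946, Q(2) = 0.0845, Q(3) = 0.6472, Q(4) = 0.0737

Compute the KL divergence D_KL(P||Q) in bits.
0.5791 bits

D_KL(P||Q) = Σ P(x) log₂(P(x)/Q(x))

Computing term by term:
  P(1)·log₂(P(1)/Q(1)) = 0.25·log₂(0.25/0.1946) = 0.09035
  P(2)·log₂(P(2)/Q(2)) = 0.25·log₂(0.25/0.0845) = 0.39123
  P(3)·log₂(P(3)/Q(3)) = 0.25·log₂(0.25/0.6472) = -0.34307
  P(4)·log₂(P(4)/Q(4)) = 0.25·log₂(0.25/0.0737) = 0.44055

D_KL(P||Q) = 0.09035 + 0.39123 - 0.34307 + 0.44055 = 0.57906 ≈ 0.5791 bits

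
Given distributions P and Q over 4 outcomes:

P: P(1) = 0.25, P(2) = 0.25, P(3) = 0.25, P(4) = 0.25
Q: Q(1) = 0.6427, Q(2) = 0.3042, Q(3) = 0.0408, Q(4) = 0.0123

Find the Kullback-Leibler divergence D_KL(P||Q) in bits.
1.3288 bits

D_KL(P||Q) = Σ P(x) log₂(P(x)/Q(x))

Computing term by term:
  P(1)·log₂(P(1)/Q(1)) = 0.25·log₂(0.25/0.6427) = -0.34055
  P(2)·log₂(P(2)/Q(2)) = 0.25·log₂(0.25/0.3042) = -0.07077
  P(3)·log₂(P(3)/Q(3)) = 0.25·log₂(0.25/0.0408) = 0.65382
  P(4)·log₂(P(4)/Q(4)) = 0.25·log₂(0.25/0.0123) = 1.08630

D_KL(P||Q) = -0.34055 - 0.07077 + 0.65382 + 1.08630 = 1.32880 ≈ 1.3288 bits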